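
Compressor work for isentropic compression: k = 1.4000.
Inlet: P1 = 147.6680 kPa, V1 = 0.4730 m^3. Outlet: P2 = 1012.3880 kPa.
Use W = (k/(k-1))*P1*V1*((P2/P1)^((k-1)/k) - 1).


(k-1)/k = 0.2857
(P2/P1)^exp = 1.7333
W = 3.5000 * 147.6680 * 0.4730 * (1.7333 - 1) = 179.2664 kJ

179.2664 kJ


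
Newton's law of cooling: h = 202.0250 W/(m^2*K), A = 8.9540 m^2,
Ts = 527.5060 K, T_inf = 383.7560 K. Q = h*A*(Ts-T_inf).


dT = 143.7500 K
Q = 202.0250 * 8.9540 * 143.7500 = 260033.9534 W

260033.9534 W


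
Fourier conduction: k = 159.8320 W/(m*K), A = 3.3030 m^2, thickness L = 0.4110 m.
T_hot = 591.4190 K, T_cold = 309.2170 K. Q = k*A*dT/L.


dT = 282.2020 K
Q = 159.8320 * 3.3030 * 282.2020 / 0.4110 = 362485.4451 W

362485.4451 W


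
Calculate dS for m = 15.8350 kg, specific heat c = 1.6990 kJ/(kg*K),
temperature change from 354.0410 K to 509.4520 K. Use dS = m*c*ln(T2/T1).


T2/T1 = 1.4390
ln(T2/T1) = 0.3639
dS = 15.8350 * 1.6990 * 0.3639 = 9.7909 kJ/K

9.7909 kJ/K


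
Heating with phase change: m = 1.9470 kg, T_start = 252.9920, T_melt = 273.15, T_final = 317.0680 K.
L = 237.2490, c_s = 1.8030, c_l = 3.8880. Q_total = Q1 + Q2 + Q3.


Q1 (sensible, solid) = 1.9470 * 1.8030 * 20.1580 = 70.7635 kJ
Q2 (latent) = 1.9470 * 237.2490 = 461.9238 kJ
Q3 (sensible, liquid) = 1.9470 * 3.8880 * 43.9180 = 332.4564 kJ
Q_total = 865.1437 kJ

865.1437 kJ


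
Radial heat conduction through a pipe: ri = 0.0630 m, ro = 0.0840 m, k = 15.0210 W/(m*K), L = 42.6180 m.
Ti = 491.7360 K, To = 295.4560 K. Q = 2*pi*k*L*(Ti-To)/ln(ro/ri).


dT = 196.2800 K
ln(ro/ri) = 0.2877
Q = 2*pi*15.0210*42.6180*196.2800 / 0.2877 = 2744321.7660 W

2744321.7660 W


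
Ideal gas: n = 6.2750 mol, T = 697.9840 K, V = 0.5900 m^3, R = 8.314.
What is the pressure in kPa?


P = nRT/V = 6.2750 * 8.314 * 697.9840 / 0.5900
= 36414.0696 / 0.5900 = 61718.7620 Pa = 61.7188 kPa

61.7188 kPa


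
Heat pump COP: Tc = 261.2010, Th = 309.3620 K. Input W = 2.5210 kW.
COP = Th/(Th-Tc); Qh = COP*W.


COP = 309.3620 / 48.1610 = 6.4235
Qh = 6.4235 * 2.5210 = 16.1936 kW

COP = 6.4235, Qh = 16.1936 kW


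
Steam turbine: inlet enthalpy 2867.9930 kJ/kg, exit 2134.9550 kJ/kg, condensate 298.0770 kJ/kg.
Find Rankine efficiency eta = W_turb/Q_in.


W = 733.0380 kJ/kg
Q_in = 2569.9160 kJ/kg
eta = 0.2852 = 28.5238%

eta = 28.5238%


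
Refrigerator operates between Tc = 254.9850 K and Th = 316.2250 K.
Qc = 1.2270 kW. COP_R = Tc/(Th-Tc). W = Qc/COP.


COP = 254.9850 / 61.2400 = 4.1637
W = 1.2270 / 4.1637 = 0.2947 kW

COP = 4.1637, W = 0.2947 kW


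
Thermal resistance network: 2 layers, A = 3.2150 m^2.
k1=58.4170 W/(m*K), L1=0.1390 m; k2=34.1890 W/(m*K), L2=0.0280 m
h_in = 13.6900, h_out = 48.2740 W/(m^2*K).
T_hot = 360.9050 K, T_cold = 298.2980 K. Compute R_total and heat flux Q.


R_conv_in = 1/(13.6900*3.2150) = 0.0227
R_1 = 0.1390/(58.4170*3.2150) = 0.0007
R_2 = 0.0280/(34.1890*3.2150) = 0.0003
R_conv_out = 1/(48.2740*3.2150) = 0.0064
R_total = 0.0302 K/W
Q = 62.6070 / 0.0302 = 2075.9333 W

R_total = 0.0302 K/W, Q = 2075.9333 W


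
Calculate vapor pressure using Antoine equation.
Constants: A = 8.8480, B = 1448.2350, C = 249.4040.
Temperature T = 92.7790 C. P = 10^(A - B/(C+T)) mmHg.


C+T = 342.1830
B/(C+T) = 4.2323
log10(P) = 8.8480 - 4.2323 = 4.6157
P = 10^4.6157 = 41272.3702 mmHg

41272.3702 mmHg


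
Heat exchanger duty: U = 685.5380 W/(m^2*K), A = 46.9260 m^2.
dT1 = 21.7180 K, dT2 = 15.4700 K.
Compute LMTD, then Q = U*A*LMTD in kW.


LMTD = 18.4177 K
Q = 685.5380 * 46.9260 * 18.4177 = 592489.4780 W = 592.4895 kW

592.4895 kW


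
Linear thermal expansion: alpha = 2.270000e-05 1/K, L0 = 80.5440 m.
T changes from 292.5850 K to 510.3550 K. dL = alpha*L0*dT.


dT = 217.7700 K
dL = 2.270000e-05 * 80.5440 * 217.7700 = 0.398160 m
L_final = 80.942160 m

dL = 0.398160 m


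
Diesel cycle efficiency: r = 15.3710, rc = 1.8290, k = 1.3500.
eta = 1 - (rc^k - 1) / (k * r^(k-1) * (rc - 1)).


r^(k-1) = 2.6022
rc^k = 2.2594
eta = 0.5676 = 56.7564%

56.7564%


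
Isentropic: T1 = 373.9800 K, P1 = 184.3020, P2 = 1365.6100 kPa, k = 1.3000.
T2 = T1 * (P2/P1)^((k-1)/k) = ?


(k-1)/k = 0.2308
(P2/P1)^exp = 1.5875
T2 = 373.9800 * 1.5875 = 593.7050 K

593.7050 K


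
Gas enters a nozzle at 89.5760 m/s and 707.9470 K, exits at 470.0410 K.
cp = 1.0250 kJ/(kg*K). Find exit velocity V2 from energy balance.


dT = 237.9060 K
2*cp*1000*dT = 487707.3000
V1^2 = 8023.8598
V2 = sqrt(495731.1598) = 704.0818 m/s

704.0818 m/s


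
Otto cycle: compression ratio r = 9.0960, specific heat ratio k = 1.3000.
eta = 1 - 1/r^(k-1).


r^(k-1) = 1.9393
eta = 1 - 1/1.9393 = 0.4844 = 48.4362%

48.4362%


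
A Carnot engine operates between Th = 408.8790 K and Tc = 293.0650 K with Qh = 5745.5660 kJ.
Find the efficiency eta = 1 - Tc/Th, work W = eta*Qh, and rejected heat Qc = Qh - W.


eta = 1 - 293.0650/408.8790 = 0.2832
W = 0.2832 * 5745.5660 = 1627.4178 kJ
Qc = 5745.5660 - 1627.4178 = 4118.1482 kJ

eta = 28.3248%, W = 1627.4178 kJ, Qc = 4118.1482 kJ


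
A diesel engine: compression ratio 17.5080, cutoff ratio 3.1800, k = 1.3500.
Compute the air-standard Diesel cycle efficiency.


r^(k-1) = 2.7235
rc^k = 4.7673
eta = 0.5300 = 52.9984%

52.9984%


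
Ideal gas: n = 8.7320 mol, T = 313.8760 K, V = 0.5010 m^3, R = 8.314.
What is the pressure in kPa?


P = nRT/V = 8.7320 * 8.314 * 313.8760 / 0.5010
= 22786.7221 / 0.5010 = 45482.4793 Pa = 45.4825 kPa

45.4825 kPa


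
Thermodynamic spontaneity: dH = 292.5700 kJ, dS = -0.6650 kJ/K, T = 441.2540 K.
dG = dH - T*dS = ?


T*dS = 441.2540 * -0.6650 = -293.4339 kJ
dG = 292.5700 + 293.4339 = 586.0039 kJ (non-spontaneous)

dG = 586.0039 kJ, non-spontaneous


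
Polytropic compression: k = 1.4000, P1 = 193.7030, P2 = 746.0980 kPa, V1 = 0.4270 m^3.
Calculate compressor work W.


(k-1)/k = 0.2857
(P2/P1)^exp = 1.4700
W = 3.5000 * 193.7030 * 0.4270 * (1.4700 - 1) = 136.0736 kJ

136.0736 kJ


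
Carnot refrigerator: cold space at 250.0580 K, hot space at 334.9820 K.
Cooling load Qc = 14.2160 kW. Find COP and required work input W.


COP = 250.0580 / 84.9240 = 2.9445
W = 14.2160 / 2.9445 = 4.8280 kW

COP = 2.9445, W = 4.8280 kW


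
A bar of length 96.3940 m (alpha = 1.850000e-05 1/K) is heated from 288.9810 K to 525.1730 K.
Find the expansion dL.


dT = 236.1920 K
dL = 1.850000e-05 * 96.3940 * 236.1920 = 0.421199 m
L_final = 96.815199 m

dL = 0.421199 m


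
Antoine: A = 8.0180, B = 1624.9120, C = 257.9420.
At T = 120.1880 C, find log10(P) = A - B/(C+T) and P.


C+T = 378.1300
B/(C+T) = 4.2972
log10(P) = 8.0180 - 4.2972 = 3.7208
P = 10^3.7208 = 5257.3742 mmHg

5257.3742 mmHg


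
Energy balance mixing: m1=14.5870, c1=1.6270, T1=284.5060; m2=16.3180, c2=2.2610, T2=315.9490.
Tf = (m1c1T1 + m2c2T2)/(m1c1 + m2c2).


num = 18409.1326
den = 60.6280
Tf = 303.6405 K

303.6405 K


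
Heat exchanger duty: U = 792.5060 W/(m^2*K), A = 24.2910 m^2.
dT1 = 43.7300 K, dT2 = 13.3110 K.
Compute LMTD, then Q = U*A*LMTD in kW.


LMTD = 25.5741 K
Q = 792.5060 * 24.2910 * 25.5741 = 492321.7587 W = 492.3218 kW

492.3218 kW


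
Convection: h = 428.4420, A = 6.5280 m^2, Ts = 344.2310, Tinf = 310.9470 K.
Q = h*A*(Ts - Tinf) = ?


dT = 33.2840 K
Q = 428.4420 * 6.5280 * 33.2840 = 93091.0003 W

93091.0003 W


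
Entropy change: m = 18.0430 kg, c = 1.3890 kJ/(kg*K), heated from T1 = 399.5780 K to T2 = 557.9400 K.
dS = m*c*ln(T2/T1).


T2/T1 = 1.3963
ln(T2/T1) = 0.3338
dS = 18.0430 * 1.3890 * 0.3338 = 8.3667 kJ/K

8.3667 kJ/K


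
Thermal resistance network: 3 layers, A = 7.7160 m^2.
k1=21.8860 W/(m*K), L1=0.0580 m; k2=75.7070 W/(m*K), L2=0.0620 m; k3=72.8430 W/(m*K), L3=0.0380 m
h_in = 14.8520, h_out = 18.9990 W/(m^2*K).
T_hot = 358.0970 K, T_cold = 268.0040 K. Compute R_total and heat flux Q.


R_conv_in = 1/(14.8520*7.7160) = 0.0087
R_1 = 0.0580/(21.8860*7.7160) = 0.0003
R_2 = 0.0620/(75.7070*7.7160) = 0.0001
R_3 = 0.0380/(72.8430*7.7160) = 6.7609e-05
R_conv_out = 1/(18.9990*7.7160) = 0.0068
R_total = 0.0161 K/W
Q = 90.0930 / 0.0161 = 5608.0968 W

R_total = 0.0161 K/W, Q = 5608.0968 W


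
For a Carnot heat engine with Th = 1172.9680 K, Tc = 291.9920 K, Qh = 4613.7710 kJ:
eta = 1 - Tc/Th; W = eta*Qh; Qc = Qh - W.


eta = 1 - 291.9920/1172.9680 = 0.7511
W = 0.7511 * 4613.7710 = 3465.2450 kJ
Qc = 4613.7710 - 3465.2450 = 1148.5260 kJ

eta = 75.1066%, W = 3465.2450 kJ, Qc = 1148.5260 kJ


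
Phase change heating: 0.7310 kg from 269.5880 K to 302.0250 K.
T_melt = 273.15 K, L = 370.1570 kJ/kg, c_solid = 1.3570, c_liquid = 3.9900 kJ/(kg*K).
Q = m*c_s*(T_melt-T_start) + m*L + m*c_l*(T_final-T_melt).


Q1 (sensible, solid) = 0.7310 * 1.3570 * 3.5620 = 3.5334 kJ
Q2 (latent) = 0.7310 * 370.1570 = 270.5848 kJ
Q3 (sensible, liquid) = 0.7310 * 3.9900 * 28.8750 = 84.2194 kJ
Q_total = 358.3376 kJ

358.3376 kJ


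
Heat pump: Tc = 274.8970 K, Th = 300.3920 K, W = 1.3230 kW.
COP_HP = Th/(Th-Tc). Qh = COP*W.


COP = 300.3920 / 25.4950 = 11.7824
Qh = 11.7824 * 1.3230 = 15.5881 kW

COP = 11.7824, Qh = 15.5881 kW


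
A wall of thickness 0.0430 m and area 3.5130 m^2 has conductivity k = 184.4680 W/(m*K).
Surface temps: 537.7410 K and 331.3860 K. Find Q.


dT = 206.3550 K
Q = 184.4680 * 3.5130 * 206.3550 / 0.0430 = 3109895.0259 W

3109895.0259 W


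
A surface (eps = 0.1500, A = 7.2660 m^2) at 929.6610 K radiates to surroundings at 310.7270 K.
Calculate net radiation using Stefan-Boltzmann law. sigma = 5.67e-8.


T^4 = 7.4696e+11
Tsurr^4 = 9.3221e+09
Q = 0.1500 * 5.67e-8 * 7.2660 * 7.3764e+11 = 45584.1671 W

45584.1671 W


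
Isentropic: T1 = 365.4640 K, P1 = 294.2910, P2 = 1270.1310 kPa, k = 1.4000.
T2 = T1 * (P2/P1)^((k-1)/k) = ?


(k-1)/k = 0.2857
(P2/P1)^exp = 1.5186
T2 = 365.4640 * 1.5186 = 555.0008 K

555.0008 K


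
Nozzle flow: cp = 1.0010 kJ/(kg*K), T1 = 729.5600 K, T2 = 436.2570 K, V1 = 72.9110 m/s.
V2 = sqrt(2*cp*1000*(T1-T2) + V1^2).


dT = 293.3030 K
2*cp*1000*dT = 587192.6060
V1^2 = 5316.0139
V2 = sqrt(592508.6199) = 769.7458 m/s

769.7458 m/s


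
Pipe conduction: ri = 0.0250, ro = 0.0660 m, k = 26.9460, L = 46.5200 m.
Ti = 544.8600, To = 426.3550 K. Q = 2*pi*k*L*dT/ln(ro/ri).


dT = 118.5050 K
ln(ro/ri) = 0.9708
Q = 2*pi*26.9460*46.5200*118.5050 / 0.9708 = 961457.7810 W

961457.7810 W


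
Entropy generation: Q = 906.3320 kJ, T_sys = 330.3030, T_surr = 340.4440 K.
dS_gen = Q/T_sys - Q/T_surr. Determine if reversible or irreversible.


dS_sys = 906.3320/330.3030 = 2.7439 kJ/K
dS_surr = -906.3320/340.4440 = -2.6622 kJ/K
dS_gen = 2.7439 - 2.6622 = 0.0817 kJ/K (irreversible)

dS_gen = 0.0817 kJ/K, irreversible


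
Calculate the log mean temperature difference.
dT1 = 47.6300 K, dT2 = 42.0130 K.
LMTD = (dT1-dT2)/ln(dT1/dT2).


dT1/dT2 = 1.1337
ln(dT1/dT2) = 0.1255
LMTD = 5.6170 / 0.1255 = 44.7628 K

44.7628 K


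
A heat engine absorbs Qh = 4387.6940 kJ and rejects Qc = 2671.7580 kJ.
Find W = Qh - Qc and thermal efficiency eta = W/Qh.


W = 4387.6940 - 2671.7580 = 1715.9360 kJ
eta = 1715.9360 / 4387.6940 = 0.3911 = 39.1079%

W = 1715.9360 kJ, eta = 39.1079%


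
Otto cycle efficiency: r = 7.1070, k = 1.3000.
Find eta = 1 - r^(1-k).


r^(k-1) = 1.8010
eta = 1 - 1/1.8010 = 0.4447 = 44.4743%

44.4743%


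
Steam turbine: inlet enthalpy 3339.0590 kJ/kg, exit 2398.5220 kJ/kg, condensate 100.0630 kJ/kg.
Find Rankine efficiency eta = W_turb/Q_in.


W = 940.5370 kJ/kg
Q_in = 3238.9960 kJ/kg
eta = 0.2904 = 29.0379%

eta = 29.0379%


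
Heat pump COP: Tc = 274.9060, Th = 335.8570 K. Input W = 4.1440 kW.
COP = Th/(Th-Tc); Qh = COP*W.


COP = 335.8570 / 60.9510 = 5.5103
Qh = 5.5103 * 4.1440 = 22.8346 kW

COP = 5.5103, Qh = 22.8346 kW


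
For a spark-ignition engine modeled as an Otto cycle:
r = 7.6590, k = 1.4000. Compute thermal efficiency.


r^(k-1) = 2.2577
eta = 1 - 1/2.2577 = 0.5571 = 55.7074%

55.7074%


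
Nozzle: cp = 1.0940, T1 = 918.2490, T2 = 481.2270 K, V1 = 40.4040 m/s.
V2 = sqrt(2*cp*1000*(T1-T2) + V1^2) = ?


dT = 437.0220 K
2*cp*1000*dT = 956204.1360
V1^2 = 1632.4832
V2 = sqrt(957836.6192) = 978.6913 m/s

978.6913 m/s


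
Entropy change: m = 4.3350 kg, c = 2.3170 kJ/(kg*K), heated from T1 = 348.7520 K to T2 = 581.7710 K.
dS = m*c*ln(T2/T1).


T2/T1 = 1.6682
ln(T2/T1) = 0.5117
dS = 4.3350 * 2.3170 * 0.5117 = 5.1398 kJ/K

5.1398 kJ/K


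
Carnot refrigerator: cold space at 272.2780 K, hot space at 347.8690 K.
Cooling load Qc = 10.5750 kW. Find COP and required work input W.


COP = 272.2780 / 75.5910 = 3.6020
W = 10.5750 / 3.6020 = 2.9359 kW

COP = 3.6020, W = 2.9359 kW


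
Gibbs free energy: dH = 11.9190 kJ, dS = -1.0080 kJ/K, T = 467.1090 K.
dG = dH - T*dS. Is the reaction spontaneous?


T*dS = 467.1090 * -1.0080 = -470.8459 kJ
dG = 11.9190 + 470.8459 = 482.7649 kJ (non-spontaneous)

dG = 482.7649 kJ, non-spontaneous


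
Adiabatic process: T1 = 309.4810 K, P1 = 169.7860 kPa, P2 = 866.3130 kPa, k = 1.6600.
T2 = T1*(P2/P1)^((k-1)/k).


(k-1)/k = 0.3976
(P2/P1)^exp = 1.9116
T2 = 309.4810 * 1.9116 = 591.6130 K

591.6130 K


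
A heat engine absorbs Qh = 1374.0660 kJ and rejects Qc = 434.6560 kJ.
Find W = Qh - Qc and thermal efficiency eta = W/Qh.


W = 1374.0660 - 434.6560 = 939.4100 kJ
eta = 939.4100 / 1374.0660 = 0.6837 = 68.3672%

W = 939.4100 kJ, eta = 68.3672%


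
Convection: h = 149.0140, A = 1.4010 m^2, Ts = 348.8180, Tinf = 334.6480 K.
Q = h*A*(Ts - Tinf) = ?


dT = 14.1700 K
Q = 149.0140 * 1.4010 * 14.1700 = 2958.2513 W

2958.2513 W


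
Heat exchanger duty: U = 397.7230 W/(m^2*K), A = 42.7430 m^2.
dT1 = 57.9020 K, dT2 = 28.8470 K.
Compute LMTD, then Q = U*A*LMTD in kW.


LMTD = 41.7010 K
Q = 397.7230 * 42.7430 * 41.7010 = 708911.7093 W = 708.9117 kW

708.9117 kW


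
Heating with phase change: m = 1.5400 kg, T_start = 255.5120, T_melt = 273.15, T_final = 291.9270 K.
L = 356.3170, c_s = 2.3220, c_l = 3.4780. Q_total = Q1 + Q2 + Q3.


Q1 (sensible, solid) = 1.5400 * 2.3220 * 17.6380 = 63.0714 kJ
Q2 (latent) = 1.5400 * 356.3170 = 548.7282 kJ
Q3 (sensible, liquid) = 1.5400 * 3.4780 * 18.7770 = 100.5719 kJ
Q_total = 712.3714 kJ

712.3714 kJ


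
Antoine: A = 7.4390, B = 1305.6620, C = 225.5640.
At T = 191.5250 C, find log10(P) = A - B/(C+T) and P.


C+T = 417.0890
B/(C+T) = 3.1304
log10(P) = 7.4390 - 3.1304 = 4.3086
P = 10^4.3086 = 20350.9267 mmHg

20350.9267 mmHg


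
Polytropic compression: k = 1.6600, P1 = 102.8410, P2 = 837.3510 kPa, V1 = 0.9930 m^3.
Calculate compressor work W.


(k-1)/k = 0.3976
(P2/P1)^exp = 2.3020
W = 2.5152 * 102.8410 * 0.9930 * (2.3020 - 1) = 334.4142 kJ

334.4142 kJ


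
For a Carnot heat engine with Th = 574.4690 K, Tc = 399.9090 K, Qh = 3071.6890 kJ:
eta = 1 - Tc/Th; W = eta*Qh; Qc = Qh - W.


eta = 1 - 399.9090/574.4690 = 0.3039
W = 0.3039 * 3071.6890 = 933.3733 kJ
Qc = 3071.6890 - 933.3733 = 2138.3157 kJ

eta = 30.3863%, W = 933.3733 kJ, Qc = 2138.3157 kJ


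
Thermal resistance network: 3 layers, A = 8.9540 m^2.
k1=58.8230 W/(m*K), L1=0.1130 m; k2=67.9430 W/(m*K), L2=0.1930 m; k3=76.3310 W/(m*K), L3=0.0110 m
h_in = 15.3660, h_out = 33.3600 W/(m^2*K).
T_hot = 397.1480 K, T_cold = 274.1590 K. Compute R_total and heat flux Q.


R_conv_in = 1/(15.3660*8.9540) = 0.0073
R_1 = 0.1130/(58.8230*8.9540) = 0.0002
R_2 = 0.1930/(67.9430*8.9540) = 0.0003
R_3 = 0.0110/(76.3310*8.9540) = 1.6094e-05
R_conv_out = 1/(33.3600*8.9540) = 0.0033
R_total = 0.0112 K/W
Q = 122.9890 / 0.0112 = 11016.7859 W

R_total = 0.0112 K/W, Q = 11016.7859 W


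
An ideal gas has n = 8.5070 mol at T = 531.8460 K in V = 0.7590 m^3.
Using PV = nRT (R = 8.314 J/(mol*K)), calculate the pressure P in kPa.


P = nRT/V = 8.5070 * 8.314 * 531.8460 / 0.7590
= 37615.9773 / 0.7590 = 49559.9175 Pa = 49.5599 kPa

49.5599 kPa


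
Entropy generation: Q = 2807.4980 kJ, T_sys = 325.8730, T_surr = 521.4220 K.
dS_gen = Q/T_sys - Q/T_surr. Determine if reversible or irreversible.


dS_sys = 2807.4980/325.8730 = 8.6153 kJ/K
dS_surr = -2807.4980/521.4220 = -5.3843 kJ/K
dS_gen = 8.6153 - 5.3843 = 3.2310 kJ/K (irreversible)

dS_gen = 3.2310 kJ/K, irreversible


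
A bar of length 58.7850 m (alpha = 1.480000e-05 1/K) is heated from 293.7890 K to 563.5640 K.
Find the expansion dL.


dT = 269.7750 K
dL = 1.480000e-05 * 58.7850 * 269.7750 = 0.234709 m
L_final = 59.019709 m

dL = 0.234709 m


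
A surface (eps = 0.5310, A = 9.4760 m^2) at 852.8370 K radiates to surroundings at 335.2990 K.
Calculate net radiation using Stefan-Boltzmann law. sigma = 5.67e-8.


T^4 = 5.2901e+11
Tsurr^4 = 1.2639e+10
Q = 0.5310 * 5.67e-8 * 9.4760 * 5.1637e+11 = 147320.8907 W

147320.8907 W


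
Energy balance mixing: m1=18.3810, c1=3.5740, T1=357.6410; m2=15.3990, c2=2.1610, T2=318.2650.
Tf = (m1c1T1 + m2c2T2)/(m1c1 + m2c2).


num = 34085.7389
den = 98.9709
Tf = 344.4015 K

344.4015 K


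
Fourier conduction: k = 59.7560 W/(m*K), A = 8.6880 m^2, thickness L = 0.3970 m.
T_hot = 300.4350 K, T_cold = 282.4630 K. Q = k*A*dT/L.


dT = 17.9720 K
Q = 59.7560 * 8.6880 * 17.9720 / 0.3970 = 23502.1305 W

23502.1305 W


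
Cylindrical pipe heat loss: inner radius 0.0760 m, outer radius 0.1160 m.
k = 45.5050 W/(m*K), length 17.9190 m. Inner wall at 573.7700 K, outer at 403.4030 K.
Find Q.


dT = 170.3670 K
ln(ro/ri) = 0.4229
Q = 2*pi*45.5050*17.9190*170.3670 / 0.4229 = 2064167.1460 W

2064167.1460 W


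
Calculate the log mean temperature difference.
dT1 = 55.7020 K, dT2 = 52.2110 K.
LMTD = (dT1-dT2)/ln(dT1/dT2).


dT1/dT2 = 1.0669
ln(dT1/dT2) = 0.0647
LMTD = 3.4910 / 0.0647 = 53.9377 K

53.9377 K


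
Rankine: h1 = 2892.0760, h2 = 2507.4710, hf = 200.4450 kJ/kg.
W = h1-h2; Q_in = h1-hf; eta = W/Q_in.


W = 384.6050 kJ/kg
Q_in = 2691.6310 kJ/kg
eta = 0.1429 = 14.2889%

eta = 14.2889%


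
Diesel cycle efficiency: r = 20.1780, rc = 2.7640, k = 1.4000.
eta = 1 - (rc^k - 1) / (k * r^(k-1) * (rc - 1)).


r^(k-1) = 3.3262
rc^k = 4.1510
eta = 0.6164 = 61.6407%

61.6407%


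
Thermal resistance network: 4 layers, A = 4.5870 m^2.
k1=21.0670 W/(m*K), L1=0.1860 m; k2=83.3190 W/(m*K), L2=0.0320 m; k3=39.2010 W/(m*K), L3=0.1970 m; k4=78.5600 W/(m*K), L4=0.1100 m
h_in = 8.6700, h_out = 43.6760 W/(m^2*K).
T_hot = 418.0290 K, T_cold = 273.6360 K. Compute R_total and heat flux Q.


R_conv_in = 1/(8.6700*4.5870) = 0.0251
R_1 = 0.1860/(21.0670*4.5870) = 0.0019
R_2 = 0.0320/(83.3190*4.5870) = 8.3729e-05
R_3 = 0.1970/(39.2010*4.5870) = 0.0011
R_4 = 0.1100/(78.5600*4.5870) = 0.0003
R_conv_out = 1/(43.6760*4.5870) = 0.0050
R_total = 0.0335 K/W
Q = 144.3930 / 0.0335 = 4304.3494 W

R_total = 0.0335 K/W, Q = 4304.3494 W


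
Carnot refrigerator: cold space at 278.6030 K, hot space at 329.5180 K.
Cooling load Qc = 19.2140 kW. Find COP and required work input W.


COP = 278.6030 / 50.9150 = 5.4719
W = 19.2140 / 5.4719 = 3.5114 kW

COP = 5.4719, W = 3.5114 kW


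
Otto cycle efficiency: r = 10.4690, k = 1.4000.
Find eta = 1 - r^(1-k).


r^(k-1) = 2.5584
eta = 1 - 1/2.5584 = 0.6091 = 60.9125%

60.9125%


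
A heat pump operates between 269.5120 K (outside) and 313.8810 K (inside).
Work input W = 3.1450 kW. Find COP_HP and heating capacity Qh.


COP = 313.8810 / 44.3690 = 7.0743
Qh = 7.0743 * 3.1450 = 22.2488 kW

COP = 7.0743, Qh = 22.2488 kW


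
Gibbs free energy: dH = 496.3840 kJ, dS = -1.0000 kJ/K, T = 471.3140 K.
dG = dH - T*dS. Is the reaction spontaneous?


T*dS = 471.3140 * -1.0000 = -471.3140 kJ
dG = 496.3840 + 471.3140 = 967.6980 kJ (non-spontaneous)

dG = 967.6980 kJ, non-spontaneous


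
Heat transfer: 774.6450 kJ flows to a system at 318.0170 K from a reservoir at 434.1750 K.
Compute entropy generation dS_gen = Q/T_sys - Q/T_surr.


dS_sys = 774.6450/318.0170 = 2.4359 kJ/K
dS_surr = -774.6450/434.1750 = -1.7842 kJ/K
dS_gen = 2.4359 - 1.7842 = 0.6517 kJ/K (irreversible)

dS_gen = 0.6517 kJ/K, irreversible


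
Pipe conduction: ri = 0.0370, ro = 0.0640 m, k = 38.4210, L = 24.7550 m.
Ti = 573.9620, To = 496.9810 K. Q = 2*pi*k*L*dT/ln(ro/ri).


dT = 76.9810 K
ln(ro/ri) = 0.5480
Q = 2*pi*38.4210*24.7550*76.9810 / 0.5480 = 839541.2827 W

839541.2827 W


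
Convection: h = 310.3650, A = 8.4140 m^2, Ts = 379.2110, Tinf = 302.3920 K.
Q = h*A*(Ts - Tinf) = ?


dT = 76.8190 K
Q = 310.3650 * 8.4140 * 76.8190 = 200605.9901 W

200605.9901 W


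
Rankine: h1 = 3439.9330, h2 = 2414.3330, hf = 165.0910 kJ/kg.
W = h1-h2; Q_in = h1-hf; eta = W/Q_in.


W = 1025.6000 kJ/kg
Q_in = 3274.8420 kJ/kg
eta = 0.3132 = 31.3175%

eta = 31.3175%


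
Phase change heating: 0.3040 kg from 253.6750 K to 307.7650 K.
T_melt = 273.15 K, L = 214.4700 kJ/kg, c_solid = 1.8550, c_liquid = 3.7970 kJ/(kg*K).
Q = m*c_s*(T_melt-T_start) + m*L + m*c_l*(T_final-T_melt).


Q1 (sensible, solid) = 0.3040 * 1.8550 * 19.4750 = 10.9823 kJ
Q2 (latent) = 0.3040 * 214.4700 = 65.1989 kJ
Q3 (sensible, liquid) = 0.3040 * 3.7970 * 34.6150 = 39.9557 kJ
Q_total = 116.1369 kJ

116.1369 kJ


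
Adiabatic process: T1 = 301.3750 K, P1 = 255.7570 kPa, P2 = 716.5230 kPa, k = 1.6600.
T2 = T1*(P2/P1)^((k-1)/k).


(k-1)/k = 0.3976
(P2/P1)^exp = 1.5062
T2 = 301.3750 * 1.5062 = 453.9314 K

453.9314 K


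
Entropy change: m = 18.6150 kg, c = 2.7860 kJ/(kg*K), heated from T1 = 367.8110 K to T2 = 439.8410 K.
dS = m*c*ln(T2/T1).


T2/T1 = 1.1958
ln(T2/T1) = 0.1788
dS = 18.6150 * 2.7860 * 0.1788 = 9.2751 kJ/K

9.2751 kJ/K


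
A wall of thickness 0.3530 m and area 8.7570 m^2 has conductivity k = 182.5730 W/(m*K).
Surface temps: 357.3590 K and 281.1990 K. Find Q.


dT = 76.1600 K
Q = 182.5730 * 8.7570 * 76.1600 / 0.3530 = 344940.4547 W

344940.4547 W


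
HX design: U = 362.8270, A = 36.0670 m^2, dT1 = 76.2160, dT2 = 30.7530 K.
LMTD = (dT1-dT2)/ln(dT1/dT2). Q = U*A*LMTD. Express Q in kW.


LMTD = 50.0923 K
Q = 362.8270 * 36.0670 * 50.0923 = 655512.4465 W = 655.5124 kW

655.5124 kW


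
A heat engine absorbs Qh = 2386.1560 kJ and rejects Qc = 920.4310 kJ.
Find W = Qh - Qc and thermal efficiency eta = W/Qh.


W = 2386.1560 - 920.4310 = 1465.7250 kJ
eta = 1465.7250 / 2386.1560 = 0.6143 = 61.4262%

W = 1465.7250 kJ, eta = 61.4262%


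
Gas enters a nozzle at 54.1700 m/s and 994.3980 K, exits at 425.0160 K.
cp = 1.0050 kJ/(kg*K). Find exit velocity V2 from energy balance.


dT = 569.3820 K
2*cp*1000*dT = 1144457.8200
V1^2 = 2934.3889
V2 = sqrt(1147392.2089) = 1071.1640 m/s

1071.1640 m/s


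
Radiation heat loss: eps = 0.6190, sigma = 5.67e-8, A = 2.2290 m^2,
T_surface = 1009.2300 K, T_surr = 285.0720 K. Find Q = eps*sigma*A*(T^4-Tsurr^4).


T^4 = 1.0374e+12
Tsurr^4 = 6.6042e+09
Q = 0.6190 * 5.67e-8 * 2.2290 * 1.0308e+12 = 80643.7816 W

80643.7816 W


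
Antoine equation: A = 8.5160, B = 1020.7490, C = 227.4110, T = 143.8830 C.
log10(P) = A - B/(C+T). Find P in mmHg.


C+T = 371.2940
B/(C+T) = 2.7492
log10(P) = 8.5160 - 2.7492 = 5.7668
P = 10^5.7668 = 584566.0259 mmHg

584566.0259 mmHg


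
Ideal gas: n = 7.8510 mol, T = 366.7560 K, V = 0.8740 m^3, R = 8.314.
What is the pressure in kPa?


P = nRT/V = 7.8510 * 8.314 * 366.7560 / 0.8740
= 23939.3429 / 0.8740 = 27390.5525 Pa = 27.3906 kPa

27.3906 kPa


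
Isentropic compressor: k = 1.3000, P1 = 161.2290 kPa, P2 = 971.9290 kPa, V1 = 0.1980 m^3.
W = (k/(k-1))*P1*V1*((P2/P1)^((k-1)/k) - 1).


(k-1)/k = 0.2308
(P2/P1)^exp = 1.5137
W = 4.3333 * 161.2290 * 0.1980 * (1.5137 - 1) = 71.0645 kJ

71.0645 kJ


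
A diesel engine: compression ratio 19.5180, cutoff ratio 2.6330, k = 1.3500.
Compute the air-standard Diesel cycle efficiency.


r^(k-1) = 2.8291
rc^k = 3.6950
eta = 0.5679 = 56.7906%

56.7906%


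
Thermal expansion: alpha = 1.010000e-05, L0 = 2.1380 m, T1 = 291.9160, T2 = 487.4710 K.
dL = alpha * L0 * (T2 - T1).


dT = 195.5550 K
dL = 1.010000e-05 * 2.1380 * 195.5550 = 0.004223 m
L_final = 2.142223 m

dL = 0.004223 m


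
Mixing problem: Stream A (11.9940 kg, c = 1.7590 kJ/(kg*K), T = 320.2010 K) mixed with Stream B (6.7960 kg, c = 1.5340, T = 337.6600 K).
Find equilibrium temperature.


num = 10275.5504
den = 31.5225
Tf = 325.9750 K

325.9750 K


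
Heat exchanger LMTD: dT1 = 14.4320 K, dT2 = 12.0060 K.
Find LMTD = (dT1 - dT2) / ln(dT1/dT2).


dT1/dT2 = 1.2021
ln(dT1/dT2) = 0.1840
LMTD = 2.4260 / 0.1840 = 13.1818 K

13.1818 K


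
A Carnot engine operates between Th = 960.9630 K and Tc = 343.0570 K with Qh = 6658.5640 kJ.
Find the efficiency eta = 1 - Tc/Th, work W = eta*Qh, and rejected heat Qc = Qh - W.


eta = 1 - 343.0570/960.9630 = 0.6430
W = 0.6430 * 6658.5640 = 4281.5037 kJ
Qc = 6658.5640 - 4281.5037 = 2377.0603 kJ

eta = 64.3007%, W = 4281.5037 kJ, Qc = 2377.0603 kJ


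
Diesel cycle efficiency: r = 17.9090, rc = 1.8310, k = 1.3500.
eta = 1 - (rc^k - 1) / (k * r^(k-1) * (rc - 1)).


r^(k-1) = 2.7452
rc^k = 2.2627
eta = 0.5900 = 58.9990%

58.9990%


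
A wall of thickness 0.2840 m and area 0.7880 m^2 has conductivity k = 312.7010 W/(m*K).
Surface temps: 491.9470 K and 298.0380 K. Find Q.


dT = 193.9090 K
Q = 312.7010 * 0.7880 * 193.9090 / 0.2840 = 168242.2680 W

168242.2680 W


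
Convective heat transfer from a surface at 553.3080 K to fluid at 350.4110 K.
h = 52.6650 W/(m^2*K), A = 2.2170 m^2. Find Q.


dT = 202.8970 K
Q = 52.6650 * 2.2170 * 202.8970 = 23689.9098 W

23689.9098 W


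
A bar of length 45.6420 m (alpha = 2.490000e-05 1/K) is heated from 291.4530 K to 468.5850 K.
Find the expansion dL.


dT = 177.1320 K
dL = 2.490000e-05 * 45.6420 * 177.1320 = 0.201308 m
L_final = 45.843308 m

dL = 0.201308 m


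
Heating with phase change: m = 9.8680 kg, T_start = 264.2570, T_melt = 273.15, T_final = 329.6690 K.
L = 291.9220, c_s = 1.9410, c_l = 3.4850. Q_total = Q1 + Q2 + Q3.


Q1 (sensible, solid) = 9.8680 * 1.9410 * 8.8930 = 170.3346 kJ
Q2 (latent) = 9.8680 * 291.9220 = 2880.6863 kJ
Q3 (sensible, liquid) = 9.8680 * 3.4850 * 56.5190 = 1943.6873 kJ
Q_total = 4994.7082 kJ

4994.7082 kJ


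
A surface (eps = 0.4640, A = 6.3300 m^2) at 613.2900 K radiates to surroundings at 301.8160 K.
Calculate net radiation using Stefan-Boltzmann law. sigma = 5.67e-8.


T^4 = 1.4147e+11
Tsurr^4 = 8.2979e+09
Q = 0.4640 * 5.67e-8 * 6.3300 * 1.3317e+11 = 22177.7291 W

22177.7291 W


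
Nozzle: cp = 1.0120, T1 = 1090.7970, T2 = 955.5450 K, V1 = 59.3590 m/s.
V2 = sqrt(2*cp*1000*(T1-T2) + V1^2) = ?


dT = 135.2520 K
2*cp*1000*dT = 273750.0480
V1^2 = 3523.4909
V2 = sqrt(277273.5389) = 526.5677 m/s

526.5677 m/s


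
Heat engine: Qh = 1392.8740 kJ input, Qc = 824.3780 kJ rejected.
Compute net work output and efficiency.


W = 1392.8740 - 824.3780 = 568.4960 kJ
eta = 568.4960 / 1392.8740 = 0.4081 = 40.8146%

W = 568.4960 kJ, eta = 40.8146%


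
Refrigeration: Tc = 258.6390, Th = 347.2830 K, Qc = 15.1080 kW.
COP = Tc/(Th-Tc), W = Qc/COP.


COP = 258.6390 / 88.6440 = 2.9177
W = 15.1080 / 2.9177 = 5.1780 kW

COP = 2.9177, W = 5.1780 kW


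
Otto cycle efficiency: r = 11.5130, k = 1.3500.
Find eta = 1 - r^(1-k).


r^(k-1) = 2.3519
eta = 1 - 1/2.3519 = 0.5748 = 57.4809%

57.4809%


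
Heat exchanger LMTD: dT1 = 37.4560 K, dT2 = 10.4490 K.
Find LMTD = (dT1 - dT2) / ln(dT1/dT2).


dT1/dT2 = 3.5846
ln(dT1/dT2) = 1.2767
LMTD = 27.0070 / 1.2767 = 21.1544 K

21.1544 K


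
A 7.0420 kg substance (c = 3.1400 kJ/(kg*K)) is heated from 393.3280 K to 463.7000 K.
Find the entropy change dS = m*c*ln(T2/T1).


T2/T1 = 1.1789
ln(T2/T1) = 0.1646
dS = 7.0420 * 3.1400 * 0.1646 = 3.6395 kJ/K

3.6395 kJ/K


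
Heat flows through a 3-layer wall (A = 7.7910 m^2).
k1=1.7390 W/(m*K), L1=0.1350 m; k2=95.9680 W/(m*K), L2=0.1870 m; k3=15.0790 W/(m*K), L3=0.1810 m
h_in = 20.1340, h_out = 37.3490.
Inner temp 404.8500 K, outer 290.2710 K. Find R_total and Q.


R_conv_in = 1/(20.1340*7.7910) = 0.0064
R_1 = 0.1350/(1.7390*7.7910) = 0.0100
R_2 = 0.1870/(95.9680*7.7910) = 0.0003
R_3 = 0.1810/(15.0790*7.7910) = 0.0015
R_conv_out = 1/(37.3490*7.7910) = 0.0034
R_total = 0.0216 K/W
Q = 114.5790 / 0.0216 = 5312.8249 W

R_total = 0.0216 K/W, Q = 5312.8249 W


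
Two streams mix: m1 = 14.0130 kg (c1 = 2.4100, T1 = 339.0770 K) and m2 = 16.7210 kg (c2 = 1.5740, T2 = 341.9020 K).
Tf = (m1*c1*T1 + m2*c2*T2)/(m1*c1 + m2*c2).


num = 20449.5501
den = 60.0902
Tf = 340.3143 K

340.3143 K


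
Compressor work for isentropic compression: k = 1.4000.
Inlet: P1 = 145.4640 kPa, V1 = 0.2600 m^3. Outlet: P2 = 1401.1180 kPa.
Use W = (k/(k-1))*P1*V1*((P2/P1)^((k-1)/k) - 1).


(k-1)/k = 0.2857
(P2/P1)^exp = 1.9101
W = 3.5000 * 145.4640 * 0.2600 * (1.9101 - 1) = 120.4758 kJ

120.4758 kJ


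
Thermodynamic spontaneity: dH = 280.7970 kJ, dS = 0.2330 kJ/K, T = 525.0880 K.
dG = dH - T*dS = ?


T*dS = 525.0880 * 0.2330 = 122.3455 kJ
dG = 280.7970 - 122.3455 = 158.4515 kJ (non-spontaneous)

dG = 158.4515 kJ, non-spontaneous


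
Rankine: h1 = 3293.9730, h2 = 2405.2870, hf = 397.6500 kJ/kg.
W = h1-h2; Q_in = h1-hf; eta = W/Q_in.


W = 888.6860 kJ/kg
Q_in = 2896.3230 kJ/kg
eta = 0.3068 = 30.6832%

eta = 30.6832%


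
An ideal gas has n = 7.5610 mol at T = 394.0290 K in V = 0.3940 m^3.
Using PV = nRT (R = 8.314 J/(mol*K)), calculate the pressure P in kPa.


P = nRT/V = 7.5610 * 8.314 * 394.0290 / 0.3940
= 24769.5117 / 0.3940 = 62866.7809 Pa = 62.8668 kPa

62.8668 kPa


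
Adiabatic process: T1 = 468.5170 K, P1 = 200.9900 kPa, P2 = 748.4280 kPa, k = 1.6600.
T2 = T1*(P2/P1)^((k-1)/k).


(k-1)/k = 0.3976
(P2/P1)^exp = 1.6866
T2 = 468.5170 * 1.6866 = 790.2049 K

790.2049 K


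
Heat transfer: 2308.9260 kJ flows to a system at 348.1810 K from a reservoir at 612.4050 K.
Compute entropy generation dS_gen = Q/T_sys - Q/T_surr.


dS_sys = 2308.9260/348.1810 = 6.6314 kJ/K
dS_surr = -2308.9260/612.4050 = -3.7703 kJ/K
dS_gen = 6.6314 - 3.7703 = 2.8611 kJ/K (irreversible)

dS_gen = 2.8611 kJ/K, irreversible


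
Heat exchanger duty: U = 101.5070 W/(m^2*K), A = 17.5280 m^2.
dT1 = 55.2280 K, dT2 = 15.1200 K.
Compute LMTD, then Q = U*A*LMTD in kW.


LMTD = 30.9606 K
Q = 101.5070 * 17.5280 * 30.9606 = 55085.6068 W = 55.0856 kW

55.0856 kW


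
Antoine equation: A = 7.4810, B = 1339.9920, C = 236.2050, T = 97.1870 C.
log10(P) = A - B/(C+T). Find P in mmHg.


C+T = 333.3920
B/(C+T) = 4.0193
log10(P) = 7.4810 - 4.0193 = 3.4617
P = 10^3.4617 = 2895.5522 mmHg

2895.5522 mmHg


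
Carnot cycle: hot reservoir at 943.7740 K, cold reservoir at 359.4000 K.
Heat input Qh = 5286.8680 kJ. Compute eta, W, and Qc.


eta = 1 - 359.4000/943.7740 = 0.6192
W = 0.6192 * 5286.8680 = 3273.5678 kJ
Qc = 5286.8680 - 3273.5678 = 2013.3002 kJ

eta = 61.9188%, W = 3273.5678 kJ, Qc = 2013.3002 kJ


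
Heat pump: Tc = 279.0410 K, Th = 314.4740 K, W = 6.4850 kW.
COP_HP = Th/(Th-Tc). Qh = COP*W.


COP = 314.4740 / 35.4330 = 8.8752
Qh = 8.8752 * 6.4850 = 57.5555 kW

COP = 8.8752, Qh = 57.5555 kW


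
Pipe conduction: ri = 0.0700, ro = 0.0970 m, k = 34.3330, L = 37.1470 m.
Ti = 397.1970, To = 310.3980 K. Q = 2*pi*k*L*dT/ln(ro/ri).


dT = 86.7990 K
ln(ro/ri) = 0.3262
Q = 2*pi*34.3330*37.1470*86.7990 / 0.3262 = 2132186.4648 W

2132186.4648 W


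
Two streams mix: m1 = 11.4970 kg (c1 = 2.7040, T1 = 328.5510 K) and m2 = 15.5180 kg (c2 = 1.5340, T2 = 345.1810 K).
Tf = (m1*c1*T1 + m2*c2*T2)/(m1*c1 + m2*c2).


num = 18430.8565
den = 54.8925
Tf = 335.7627 K

335.7627 K


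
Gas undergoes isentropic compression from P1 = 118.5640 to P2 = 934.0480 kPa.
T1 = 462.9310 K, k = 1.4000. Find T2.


(k-1)/k = 0.2857
(P2/P1)^exp = 1.8035
T2 = 462.9310 * 1.8035 = 834.9015 K

834.9015 K


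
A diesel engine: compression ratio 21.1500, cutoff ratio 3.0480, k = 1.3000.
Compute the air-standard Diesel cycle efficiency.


r^(k-1) = 2.4980
rc^k = 4.2581
eta = 0.5101 = 51.0105%

51.0105%


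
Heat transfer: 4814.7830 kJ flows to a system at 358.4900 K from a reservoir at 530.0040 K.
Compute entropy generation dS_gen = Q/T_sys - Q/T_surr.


dS_sys = 4814.7830/358.4900 = 13.4307 kJ/K
dS_surr = -4814.7830/530.0040 = -9.0844 kJ/K
dS_gen = 13.4307 - 9.0844 = 4.3463 kJ/K (irreversible)

dS_gen = 4.3463 kJ/K, irreversible


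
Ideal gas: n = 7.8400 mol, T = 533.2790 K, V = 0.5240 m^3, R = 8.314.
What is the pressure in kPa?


P = nRT/V = 7.8400 * 8.314 * 533.2790 / 0.5240
= 34760.0638 / 0.5240 = 66335.9996 Pa = 66.3360 kPa

66.3360 kPa


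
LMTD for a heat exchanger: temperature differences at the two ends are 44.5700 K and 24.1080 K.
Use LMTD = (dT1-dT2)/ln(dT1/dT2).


dT1/dT2 = 1.8488
ln(dT1/dT2) = 0.6145
LMTD = 20.4620 / 0.6145 = 33.2977 K

33.2977 K


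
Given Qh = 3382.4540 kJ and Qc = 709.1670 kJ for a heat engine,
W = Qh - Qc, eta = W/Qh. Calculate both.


W = 3382.4540 - 709.1670 = 2673.2870 kJ
eta = 2673.2870 / 3382.4540 = 0.7903 = 79.0339%

W = 2673.2870 kJ, eta = 79.0339%


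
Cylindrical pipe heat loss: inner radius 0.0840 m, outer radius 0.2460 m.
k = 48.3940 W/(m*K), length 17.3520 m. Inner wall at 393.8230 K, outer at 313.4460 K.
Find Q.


dT = 80.3770 K
ln(ro/ri) = 1.0745
Q = 2*pi*48.3940*17.3520*80.3770 / 1.0745 = 394675.6599 W

394675.6599 W


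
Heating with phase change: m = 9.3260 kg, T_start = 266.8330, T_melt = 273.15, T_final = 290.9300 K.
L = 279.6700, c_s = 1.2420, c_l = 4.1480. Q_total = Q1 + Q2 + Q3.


Q1 (sensible, solid) = 9.3260 * 1.2420 * 6.3170 = 73.1691 kJ
Q2 (latent) = 9.3260 * 279.6700 = 2608.2024 kJ
Q3 (sensible, liquid) = 9.3260 * 4.1480 * 17.7800 = 687.8059 kJ
Q_total = 3369.1775 kJ

3369.1775 kJ


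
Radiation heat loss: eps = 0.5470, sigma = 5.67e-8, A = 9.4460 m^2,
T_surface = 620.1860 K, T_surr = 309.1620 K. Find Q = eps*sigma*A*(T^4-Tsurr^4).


T^4 = 1.4794e+11
Tsurr^4 = 9.1358e+09
Q = 0.5470 * 5.67e-8 * 9.4460 * 1.3881e+11 = 40665.2494 W

40665.2494 W


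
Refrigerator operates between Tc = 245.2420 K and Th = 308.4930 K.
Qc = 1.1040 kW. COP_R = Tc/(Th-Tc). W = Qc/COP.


COP = 245.2420 / 63.2510 = 3.8773
W = 1.1040 / 3.8773 = 0.2847 kW

COP = 3.8773, W = 0.2847 kW


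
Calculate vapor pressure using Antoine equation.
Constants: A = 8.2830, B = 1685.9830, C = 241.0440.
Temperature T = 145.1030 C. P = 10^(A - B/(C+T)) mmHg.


C+T = 386.1470
B/(C+T) = 4.3662
log10(P) = 8.2830 - 4.3662 = 3.9168
P = 10^3.9168 = 8257.1687 mmHg

8257.1687 mmHg


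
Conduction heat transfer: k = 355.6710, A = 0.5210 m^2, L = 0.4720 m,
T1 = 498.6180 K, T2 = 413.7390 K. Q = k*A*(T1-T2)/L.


dT = 84.8790 K
Q = 355.6710 * 0.5210 * 84.8790 / 0.4720 = 33323.0262 W

33323.0262 W


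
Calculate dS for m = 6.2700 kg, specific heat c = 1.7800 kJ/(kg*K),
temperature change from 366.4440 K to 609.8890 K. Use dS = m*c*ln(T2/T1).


T2/T1 = 1.6643
ln(T2/T1) = 0.5094
dS = 6.2700 * 1.7800 * 0.5094 = 5.6856 kJ/K

5.6856 kJ/K


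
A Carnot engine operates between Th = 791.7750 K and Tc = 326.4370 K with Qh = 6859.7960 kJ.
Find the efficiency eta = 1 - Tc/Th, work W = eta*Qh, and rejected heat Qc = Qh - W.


eta = 1 - 326.4370/791.7750 = 0.5877
W = 0.5877 * 6859.7960 = 4031.6046 kJ
Qc = 6859.7960 - 4031.6046 = 2828.1914 kJ

eta = 58.7715%, W = 4031.6046 kJ, Qc = 2828.1914 kJ


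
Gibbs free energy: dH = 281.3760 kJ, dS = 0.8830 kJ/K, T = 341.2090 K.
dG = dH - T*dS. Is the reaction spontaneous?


T*dS = 341.2090 * 0.8830 = 301.2875 kJ
dG = 281.3760 - 301.2875 = -19.9115 kJ (spontaneous)

dG = -19.9115 kJ, spontaneous


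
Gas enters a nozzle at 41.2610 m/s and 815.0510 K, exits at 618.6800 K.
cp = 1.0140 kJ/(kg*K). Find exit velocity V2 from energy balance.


dT = 196.3710 K
2*cp*1000*dT = 398240.3880
V1^2 = 1702.4701
V2 = sqrt(399942.8581) = 632.4104 m/s

632.4104 m/s


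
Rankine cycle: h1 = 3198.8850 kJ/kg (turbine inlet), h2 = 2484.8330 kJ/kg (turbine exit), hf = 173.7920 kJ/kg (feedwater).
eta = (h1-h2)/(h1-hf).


W = 714.0520 kJ/kg
Q_in = 3025.0930 kJ/kg
eta = 0.2360 = 23.6043%

eta = 23.6043%


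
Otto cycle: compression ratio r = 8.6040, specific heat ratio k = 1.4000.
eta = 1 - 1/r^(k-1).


r^(k-1) = 2.3653
eta = 1 - 1/2.3653 = 0.5772 = 57.7215%

57.7215%


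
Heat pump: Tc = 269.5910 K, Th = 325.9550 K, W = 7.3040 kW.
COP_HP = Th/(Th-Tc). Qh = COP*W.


COP = 325.9550 / 56.3640 = 5.7830
Qh = 5.7830 * 7.3040 = 42.2393 kW

COP = 5.7830, Qh = 42.2393 kW


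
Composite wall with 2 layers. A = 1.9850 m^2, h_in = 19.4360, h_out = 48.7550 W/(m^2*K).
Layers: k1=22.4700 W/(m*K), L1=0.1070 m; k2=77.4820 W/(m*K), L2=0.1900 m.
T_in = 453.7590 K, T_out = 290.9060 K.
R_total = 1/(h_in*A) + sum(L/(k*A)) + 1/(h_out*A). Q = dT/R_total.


R_conv_in = 1/(19.4360*1.9850) = 0.0259
R_1 = 0.1070/(22.4700*1.9850) = 0.0024
R_2 = 0.1900/(77.4820*1.9850) = 0.0012
R_conv_out = 1/(48.7550*1.9850) = 0.0103
R_total = 0.0399 K/W
Q = 162.8530 / 0.0399 = 4082.8578 W

R_total = 0.0399 K/W, Q = 4082.8578 W


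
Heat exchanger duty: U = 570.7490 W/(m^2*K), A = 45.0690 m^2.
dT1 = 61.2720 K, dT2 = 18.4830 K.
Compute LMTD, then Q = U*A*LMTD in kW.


LMTD = 35.7030 K
Q = 570.7490 * 45.0690 * 35.7030 = 918390.7039 W = 918.3907 kW

918.3907 kW


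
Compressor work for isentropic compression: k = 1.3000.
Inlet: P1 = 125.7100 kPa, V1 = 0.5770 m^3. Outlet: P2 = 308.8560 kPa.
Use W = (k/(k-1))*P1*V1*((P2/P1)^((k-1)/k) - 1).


(k-1)/k = 0.2308
(P2/P1)^exp = 1.2305
W = 4.3333 * 125.7100 * 0.5770 * (1.2305 - 1) = 72.4567 kJ

72.4567 kJ


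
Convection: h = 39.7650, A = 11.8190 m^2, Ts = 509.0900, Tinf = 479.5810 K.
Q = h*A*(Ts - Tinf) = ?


dT = 29.5090 K
Q = 39.7650 * 11.8190 * 29.5090 = 13868.7146 W

13868.7146 W


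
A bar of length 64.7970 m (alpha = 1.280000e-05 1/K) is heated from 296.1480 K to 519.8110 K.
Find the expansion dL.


dT = 223.6630 K
dL = 1.280000e-05 * 64.7970 * 223.6630 = 0.185506 m
L_final = 64.982506 m

dL = 0.185506 m


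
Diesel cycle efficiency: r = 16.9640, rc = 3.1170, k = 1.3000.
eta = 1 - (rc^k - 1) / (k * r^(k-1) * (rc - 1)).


r^(k-1) = 2.3381
rc^k = 4.3839
eta = 0.4741 = 47.4114%

47.4114%


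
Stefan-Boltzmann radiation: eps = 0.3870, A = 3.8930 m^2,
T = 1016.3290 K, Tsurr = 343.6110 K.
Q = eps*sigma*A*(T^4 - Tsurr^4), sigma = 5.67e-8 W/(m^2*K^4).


T^4 = 1.0669e+12
Tsurr^4 = 1.3940e+10
Q = 0.3870 * 5.67e-8 * 3.8930 * 1.0530e+12 = 89950.5794 W

89950.5794 W


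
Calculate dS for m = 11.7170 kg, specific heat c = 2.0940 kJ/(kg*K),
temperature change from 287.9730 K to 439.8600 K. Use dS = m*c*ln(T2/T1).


T2/T1 = 1.5274
ln(T2/T1) = 0.4236
dS = 11.7170 * 2.0940 * 0.4236 = 10.3929 kJ/K

10.3929 kJ/K


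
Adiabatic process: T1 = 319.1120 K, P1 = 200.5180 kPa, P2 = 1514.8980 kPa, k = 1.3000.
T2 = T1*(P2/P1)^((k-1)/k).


(k-1)/k = 0.2308
(P2/P1)^exp = 1.5947
T2 = 319.1120 * 1.5947 = 508.8756 K

508.8756 K


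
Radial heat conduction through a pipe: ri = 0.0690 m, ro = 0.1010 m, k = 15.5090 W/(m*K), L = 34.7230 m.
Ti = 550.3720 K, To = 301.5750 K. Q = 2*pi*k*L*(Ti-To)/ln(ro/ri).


dT = 248.7970 K
ln(ro/ri) = 0.3810
Q = 2*pi*15.5090*34.7230*248.7970 / 0.3810 = 2209454.6724 W

2209454.6724 W


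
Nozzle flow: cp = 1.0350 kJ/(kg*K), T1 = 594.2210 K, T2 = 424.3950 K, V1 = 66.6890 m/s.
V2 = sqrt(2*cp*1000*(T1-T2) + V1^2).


dT = 169.8260 K
2*cp*1000*dT = 351539.8200
V1^2 = 4447.4227
V2 = sqrt(355987.2427) = 596.6467 m/s

596.6467 m/s


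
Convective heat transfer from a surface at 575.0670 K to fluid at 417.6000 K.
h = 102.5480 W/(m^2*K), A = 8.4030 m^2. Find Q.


dT = 157.4670 K
Q = 102.5480 * 8.4030 * 157.4670 = 135691.0215 W

135691.0215 W


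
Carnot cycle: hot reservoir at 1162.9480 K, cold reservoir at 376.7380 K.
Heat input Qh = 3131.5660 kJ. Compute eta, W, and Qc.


eta = 1 - 376.7380/1162.9480 = 0.6760
W = 0.6760 * 3131.5660 = 2117.0925 kJ
Qc = 3131.5660 - 2117.0925 = 1014.4735 kJ

eta = 67.6049%, W = 2117.0925 kJ, Qc = 1014.4735 kJ


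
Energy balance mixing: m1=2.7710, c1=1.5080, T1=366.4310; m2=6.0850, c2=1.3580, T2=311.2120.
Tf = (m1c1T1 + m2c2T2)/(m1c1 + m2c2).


num = 4102.8721
den = 12.4421
Tf = 329.7573 K

329.7573 K


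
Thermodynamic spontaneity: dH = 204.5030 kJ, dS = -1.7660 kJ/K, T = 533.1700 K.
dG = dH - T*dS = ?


T*dS = 533.1700 * -1.7660 = -941.5782 kJ
dG = 204.5030 + 941.5782 = 1146.0812 kJ (non-spontaneous)

dG = 1146.0812 kJ, non-spontaneous
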